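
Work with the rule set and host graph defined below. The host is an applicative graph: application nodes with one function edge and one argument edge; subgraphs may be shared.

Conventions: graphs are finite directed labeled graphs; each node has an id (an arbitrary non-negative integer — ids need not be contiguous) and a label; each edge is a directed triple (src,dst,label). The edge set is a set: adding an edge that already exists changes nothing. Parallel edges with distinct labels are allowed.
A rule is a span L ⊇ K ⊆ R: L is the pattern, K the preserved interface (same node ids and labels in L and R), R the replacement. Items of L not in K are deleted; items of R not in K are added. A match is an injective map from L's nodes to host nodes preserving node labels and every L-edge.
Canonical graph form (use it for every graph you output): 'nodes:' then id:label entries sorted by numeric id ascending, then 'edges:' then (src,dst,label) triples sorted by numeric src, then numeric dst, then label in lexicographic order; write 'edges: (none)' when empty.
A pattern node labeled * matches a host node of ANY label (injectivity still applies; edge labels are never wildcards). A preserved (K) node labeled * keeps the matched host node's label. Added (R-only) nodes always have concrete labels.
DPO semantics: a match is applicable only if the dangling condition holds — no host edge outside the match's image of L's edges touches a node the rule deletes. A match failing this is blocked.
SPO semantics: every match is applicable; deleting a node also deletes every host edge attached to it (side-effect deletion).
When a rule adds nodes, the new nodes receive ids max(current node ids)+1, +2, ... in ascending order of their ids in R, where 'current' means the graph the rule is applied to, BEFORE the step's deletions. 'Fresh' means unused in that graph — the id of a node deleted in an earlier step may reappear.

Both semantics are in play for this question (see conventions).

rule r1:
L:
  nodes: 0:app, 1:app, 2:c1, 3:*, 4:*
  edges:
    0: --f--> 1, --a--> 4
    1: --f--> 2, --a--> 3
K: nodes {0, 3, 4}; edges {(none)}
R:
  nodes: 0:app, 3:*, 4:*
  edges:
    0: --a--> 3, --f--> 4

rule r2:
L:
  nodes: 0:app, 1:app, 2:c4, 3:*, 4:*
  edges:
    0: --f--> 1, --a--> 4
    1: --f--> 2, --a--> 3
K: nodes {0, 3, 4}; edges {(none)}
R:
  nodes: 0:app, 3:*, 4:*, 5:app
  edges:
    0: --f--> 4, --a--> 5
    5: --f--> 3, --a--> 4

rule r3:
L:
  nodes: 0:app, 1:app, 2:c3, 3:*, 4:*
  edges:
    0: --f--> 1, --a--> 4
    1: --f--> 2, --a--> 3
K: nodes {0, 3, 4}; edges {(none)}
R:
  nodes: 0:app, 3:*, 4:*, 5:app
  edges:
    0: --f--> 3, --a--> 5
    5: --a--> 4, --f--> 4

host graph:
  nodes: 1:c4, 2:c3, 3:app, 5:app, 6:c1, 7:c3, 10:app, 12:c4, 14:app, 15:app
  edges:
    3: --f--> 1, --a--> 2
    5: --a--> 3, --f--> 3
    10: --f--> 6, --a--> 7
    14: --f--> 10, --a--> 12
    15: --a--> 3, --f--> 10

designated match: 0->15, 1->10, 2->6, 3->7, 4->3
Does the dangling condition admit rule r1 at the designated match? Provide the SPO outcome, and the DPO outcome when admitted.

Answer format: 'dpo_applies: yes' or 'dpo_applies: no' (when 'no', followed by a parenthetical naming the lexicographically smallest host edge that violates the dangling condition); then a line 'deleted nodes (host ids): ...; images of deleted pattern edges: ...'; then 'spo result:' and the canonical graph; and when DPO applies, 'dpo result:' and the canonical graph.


dpo_applies: no
(the rule deletes node 10, which keeps host edge (14,10,f) outside the match image — the dangling condition fails, DPO blocks; SPO proceeds and side-deletes such edges)
deleted nodes (host ids): 6, 10; images of deleted pattern edges: (10,6,f); (10,7,a); (15,3,a); (15,10,f)
spo result:
nodes: 1:c4, 2:c3, 3:app, 5:app, 7:c3, 12:c4, 14:app, 15:app
edges: (3,1,f); (3,2,a); (5,3,a); (5,3,f); (14,12,a); (15,3,f); (15,7,a)


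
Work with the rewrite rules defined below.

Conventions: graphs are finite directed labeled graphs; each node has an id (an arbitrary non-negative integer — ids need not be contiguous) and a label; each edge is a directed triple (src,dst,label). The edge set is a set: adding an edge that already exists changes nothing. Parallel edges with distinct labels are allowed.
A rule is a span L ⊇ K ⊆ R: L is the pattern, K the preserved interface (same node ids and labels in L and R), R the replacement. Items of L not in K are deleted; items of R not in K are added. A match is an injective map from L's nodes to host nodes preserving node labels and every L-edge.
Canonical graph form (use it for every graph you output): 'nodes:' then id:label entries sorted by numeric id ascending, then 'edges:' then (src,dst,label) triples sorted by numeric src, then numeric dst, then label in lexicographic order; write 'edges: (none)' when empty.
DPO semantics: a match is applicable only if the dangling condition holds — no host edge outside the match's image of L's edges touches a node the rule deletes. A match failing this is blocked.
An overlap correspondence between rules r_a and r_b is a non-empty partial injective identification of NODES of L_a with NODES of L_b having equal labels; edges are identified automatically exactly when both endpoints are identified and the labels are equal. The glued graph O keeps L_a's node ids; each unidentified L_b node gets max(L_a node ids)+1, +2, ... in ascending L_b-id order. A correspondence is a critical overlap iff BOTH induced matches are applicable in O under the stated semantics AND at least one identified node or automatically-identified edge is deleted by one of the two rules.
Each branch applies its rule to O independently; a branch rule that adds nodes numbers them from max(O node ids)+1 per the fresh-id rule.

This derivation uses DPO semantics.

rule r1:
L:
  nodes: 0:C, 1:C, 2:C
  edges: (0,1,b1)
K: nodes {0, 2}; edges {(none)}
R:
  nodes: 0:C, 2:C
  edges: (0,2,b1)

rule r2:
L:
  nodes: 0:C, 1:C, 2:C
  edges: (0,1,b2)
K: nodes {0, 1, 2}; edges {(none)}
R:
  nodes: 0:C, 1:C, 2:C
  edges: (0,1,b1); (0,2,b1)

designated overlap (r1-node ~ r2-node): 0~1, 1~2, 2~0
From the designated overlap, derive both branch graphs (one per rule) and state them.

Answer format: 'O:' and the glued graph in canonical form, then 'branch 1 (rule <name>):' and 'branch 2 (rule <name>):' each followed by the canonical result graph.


O:
nodes: 0:C, 1:C, 2:C
edges: (0,1,b1); (2,0,b2)
branch 1 (rule r1):
nodes: 0:C, 2:C
edges: (0,2,b1); (2,0,b2)
branch 2 (rule r2):
nodes: 0:C, 1:C, 2:C
edges: (0,1,b1); (2,0,b1); (2,1,b1)


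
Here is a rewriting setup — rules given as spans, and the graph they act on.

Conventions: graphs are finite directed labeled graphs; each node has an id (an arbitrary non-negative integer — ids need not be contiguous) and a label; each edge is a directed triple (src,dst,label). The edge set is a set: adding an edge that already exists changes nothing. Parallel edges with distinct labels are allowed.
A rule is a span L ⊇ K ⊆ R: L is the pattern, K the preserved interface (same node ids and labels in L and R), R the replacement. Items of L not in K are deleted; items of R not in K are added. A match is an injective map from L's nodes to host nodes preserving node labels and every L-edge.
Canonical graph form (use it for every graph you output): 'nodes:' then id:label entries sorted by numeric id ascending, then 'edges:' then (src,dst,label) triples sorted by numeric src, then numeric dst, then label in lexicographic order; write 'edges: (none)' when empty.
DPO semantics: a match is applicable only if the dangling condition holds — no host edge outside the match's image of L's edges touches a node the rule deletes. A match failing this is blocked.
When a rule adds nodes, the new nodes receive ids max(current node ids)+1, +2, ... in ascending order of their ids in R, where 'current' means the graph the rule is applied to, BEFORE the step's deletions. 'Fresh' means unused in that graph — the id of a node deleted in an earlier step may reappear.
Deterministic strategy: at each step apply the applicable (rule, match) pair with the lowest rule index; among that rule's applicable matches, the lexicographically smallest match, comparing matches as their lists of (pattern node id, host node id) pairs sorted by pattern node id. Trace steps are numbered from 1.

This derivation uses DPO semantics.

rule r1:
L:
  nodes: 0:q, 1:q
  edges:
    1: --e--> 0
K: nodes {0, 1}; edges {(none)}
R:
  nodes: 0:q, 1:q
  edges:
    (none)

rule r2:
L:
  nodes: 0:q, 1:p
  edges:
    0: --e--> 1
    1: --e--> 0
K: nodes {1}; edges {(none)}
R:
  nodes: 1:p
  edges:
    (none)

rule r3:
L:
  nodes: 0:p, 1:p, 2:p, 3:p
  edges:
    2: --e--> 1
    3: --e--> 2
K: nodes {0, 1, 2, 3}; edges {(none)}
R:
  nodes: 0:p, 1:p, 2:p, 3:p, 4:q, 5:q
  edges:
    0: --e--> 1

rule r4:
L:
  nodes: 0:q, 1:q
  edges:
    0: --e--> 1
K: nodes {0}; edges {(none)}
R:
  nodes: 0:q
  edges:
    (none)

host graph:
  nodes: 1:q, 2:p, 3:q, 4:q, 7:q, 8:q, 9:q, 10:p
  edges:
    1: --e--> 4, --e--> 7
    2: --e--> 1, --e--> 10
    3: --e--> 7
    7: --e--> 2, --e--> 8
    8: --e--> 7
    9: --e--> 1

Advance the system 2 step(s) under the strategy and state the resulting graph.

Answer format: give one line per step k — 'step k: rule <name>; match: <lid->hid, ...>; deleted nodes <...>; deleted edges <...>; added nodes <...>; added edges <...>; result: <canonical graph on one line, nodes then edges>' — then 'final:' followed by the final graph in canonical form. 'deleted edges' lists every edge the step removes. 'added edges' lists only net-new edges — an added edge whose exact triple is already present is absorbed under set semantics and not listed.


step 1: rule r1; match: 0->1, 1->9; deleted nodes (none); deleted edges (9,1,e); added nodes (none); added edges (none); result: nodes: 1:q, 2:p, 3:q, 4:q, 7:q, 8:q, 9:q, 10:p edges: (1,4,e); (1,7,e); (2,1,e); (2,10,e); (3,7,e); (7,2,e); (7,8,e); (8,7,e)
step 2: rule r1; match: 0->4, 1->1; deleted nodes (none); deleted edges (1,4,e); added nodes (none); added edges (none); result: nodes: 1:q, 2:p, 3:q, 4:q, 7:q, 8:q, 9:q, 10:p edges: (1,7,e); (2,1,e); (2,10,e); (3,7,e); (7,2,e); (7,8,e); (8,7,e)
final:
nodes: 1:q, 2:p, 3:q, 4:q, 7:q, 8:q, 9:q, 10:p
edges: (1,7,e); (2,1,e); (2,10,e); (3,7,e); (7,2,e); (7,8,e); (8,7,e)


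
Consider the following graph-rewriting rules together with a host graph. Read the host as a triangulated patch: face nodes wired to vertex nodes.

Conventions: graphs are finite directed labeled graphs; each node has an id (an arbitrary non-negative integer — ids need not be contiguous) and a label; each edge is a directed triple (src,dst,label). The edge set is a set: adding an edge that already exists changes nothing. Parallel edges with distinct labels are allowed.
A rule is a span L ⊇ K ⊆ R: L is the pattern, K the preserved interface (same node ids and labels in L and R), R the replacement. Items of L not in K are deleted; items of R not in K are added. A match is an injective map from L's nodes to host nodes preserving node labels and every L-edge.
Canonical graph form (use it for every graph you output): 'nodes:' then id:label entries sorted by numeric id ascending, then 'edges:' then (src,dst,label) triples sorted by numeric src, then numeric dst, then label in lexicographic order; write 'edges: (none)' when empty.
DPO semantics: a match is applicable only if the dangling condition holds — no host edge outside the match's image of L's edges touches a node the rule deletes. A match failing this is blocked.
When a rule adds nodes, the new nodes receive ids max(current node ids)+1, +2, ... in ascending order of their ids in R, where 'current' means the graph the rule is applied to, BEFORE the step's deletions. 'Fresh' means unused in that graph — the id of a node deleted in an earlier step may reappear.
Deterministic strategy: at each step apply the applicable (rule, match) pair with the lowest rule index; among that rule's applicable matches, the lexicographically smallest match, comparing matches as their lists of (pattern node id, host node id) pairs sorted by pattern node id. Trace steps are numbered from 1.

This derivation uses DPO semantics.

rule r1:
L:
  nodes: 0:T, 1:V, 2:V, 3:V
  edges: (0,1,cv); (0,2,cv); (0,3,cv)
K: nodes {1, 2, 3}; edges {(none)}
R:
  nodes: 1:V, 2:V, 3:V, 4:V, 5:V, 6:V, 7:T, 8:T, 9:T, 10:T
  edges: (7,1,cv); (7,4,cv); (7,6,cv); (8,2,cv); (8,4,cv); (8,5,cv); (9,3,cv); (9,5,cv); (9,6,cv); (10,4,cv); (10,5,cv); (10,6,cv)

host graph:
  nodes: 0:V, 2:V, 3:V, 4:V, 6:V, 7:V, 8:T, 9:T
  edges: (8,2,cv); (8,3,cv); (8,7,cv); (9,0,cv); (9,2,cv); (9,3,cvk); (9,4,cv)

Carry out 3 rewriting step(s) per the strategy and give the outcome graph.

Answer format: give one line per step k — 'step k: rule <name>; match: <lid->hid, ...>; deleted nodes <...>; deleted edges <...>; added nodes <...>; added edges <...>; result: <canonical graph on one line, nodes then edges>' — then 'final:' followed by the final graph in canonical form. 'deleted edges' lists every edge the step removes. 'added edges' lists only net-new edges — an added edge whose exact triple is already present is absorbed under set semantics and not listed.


step 1: rule r1; match: 0->8, 1->2, 2->3, 3->7; deleted nodes 8; deleted edges (8,2,cv); (8,3,cv); (8,7,cv); added nodes 10, 11, 12, 13, 14, 15, 16; added edges (13,2,cv); (13,10,cv); (13,12,cv); (14,3,cv); (14,10,cv); (14,11,cv); (15,7,cv); (15,11,cv); (15,12,cv); (16,10,cv); (16,11,cv); (16,12,cv); result: nodes: 0:V, 2:V, 3:V, 4:V, 6:V, 7:V, 9:T, 10:V, 11:V, 12:V, 13:T, 14:T, 15:T, 16:T edges: (9,0,cv); (9,2,cv); (9,3,cvk); (9,4,cv); (13,2,cv); (13,10,cv); (13,12,cv); (14,3,cv); (14,10,cv); (14,11,cv); (15,7,cv); (15,11,cv); (15,12,cv); (16,10,cv); (16,11,cv); (16,12,cv)
step 2: rule r1; match: 0->13, 1->2, 2->10, 3->12; deleted nodes 13; deleted edges (13,2,cv); (13,10,cv); (13,12,cv); added nodes 17, 18, 19, 20, 21, 22, 23; added edges (20,2,cv); (20,17,cv); (20,19,cv); (21,10,cv); (21,17,cv); (21,18,cv); (22,12,cv); (22,18,cv); (22,19,cv); (23,17,cv); (23,18,cv); (23,19,cv); result: nodes: 0:V, 2:V, 3:V, 4:V, 6:V, 7:V, 9:T, 10:V, 11:V, 12:V, 14:T, 15:T, 16:T, 17:V, 18:V, 19:V, 20:T, 21:T, 22:T, 23:T edges: (9,0,cv); (9,2,cv); (9,3,cvk); (9,4,cv); (14,3,cv); (14,10,cv); (14,11,cv); (15,7,cv); (15,11,cv); (15,12,cv); (16,10,cv); (16,11,cv); (16,12,cv); (20,2,cv); (20,17,cv); (20,19,cv); (21,10,cv); (21,17,cv); (21,18,cv); (22,12,cv); (22,18,cv); (22,19,cv); (23,17,cv); (23,18,cv); (23,19,cv)
step 3: rule r1; match: 0->14, 1->3, 2->10, 3->11; deleted nodes 14; deleted edges (14,3,cv); (14,10,cv); (14,11,cv); added nodes 24, 25, 26, 27, 28, 29, 30; added edges (27,3,cv); (27,24,cv); (27,26,cv); (28,10,cv); (28,24,cv); (28,25,cv); (29,11,cv); (29,25,cv); (29,26,cv); (30,24,cv); (30,25,cv); (30,26,cv); result: nodes: 0:V, 2:V, 3:V, 4:V, 6:V, 7:V, 9:T, 10:V, 11:V, 12:V, 15:T, 16:T, 17:V, 18:V, 19:V, 20:T, 21:T, 22:T, 23:T, 24:V, 25:V, 26:V, 27:T, 28:T, 29:T, 30:T edges: (9,0,cv); (9,2,cv); (9,3,cvk); (9,4,cv); (15,7,cv); (15,11,cv); (15,12,cv); (16,10,cv); (16,11,cv); (16,12,cv); (20,2,cv); (20,17,cv); (20,19,cv); (21,10,cv); (21,17,cv); (21,18,cv); (22,12,cv); (22,18,cv); (22,19,cv); (23,17,cv); (23,18,cv); (23,19,cv); (27,3,cv); (27,24,cv); (27,26,cv); (28,10,cv); (28,24,cv); (28,25,cv); (29,11,cv); (29,25,cv); (29,26,cv); (30,24,cv); (30,25,cv); (30,26,cv)
final:
nodes: 0:V, 2:V, 3:V, 4:V, 6:V, 7:V, 9:T, 10:V, 11:V, 12:V, 15:T, 16:T, 17:V, 18:V, 19:V, 20:T, 21:T, 22:T, 23:T, 24:V, 25:V, 26:V, 27:T, 28:T, 29:T, 30:T
edges: (9,0,cv); (9,2,cv); (9,3,cvk); (9,4,cv); (15,7,cv); (15,11,cv); (15,12,cv); (16,10,cv); (16,11,cv); (16,12,cv); (20,2,cv); (20,17,cv); (20,19,cv); (21,10,cv); (21,17,cv); (21,18,cv); (22,12,cv); (22,18,cv); (22,19,cv); (23,17,cv); (23,18,cv); (23,19,cv); (27,3,cv); (27,24,cv); (27,26,cv); (28,10,cv); (28,24,cv); (28,25,cv); (29,11,cv); (29,25,cv); (29,26,cv); (30,24,cv); (30,25,cv); (30,26,cv)


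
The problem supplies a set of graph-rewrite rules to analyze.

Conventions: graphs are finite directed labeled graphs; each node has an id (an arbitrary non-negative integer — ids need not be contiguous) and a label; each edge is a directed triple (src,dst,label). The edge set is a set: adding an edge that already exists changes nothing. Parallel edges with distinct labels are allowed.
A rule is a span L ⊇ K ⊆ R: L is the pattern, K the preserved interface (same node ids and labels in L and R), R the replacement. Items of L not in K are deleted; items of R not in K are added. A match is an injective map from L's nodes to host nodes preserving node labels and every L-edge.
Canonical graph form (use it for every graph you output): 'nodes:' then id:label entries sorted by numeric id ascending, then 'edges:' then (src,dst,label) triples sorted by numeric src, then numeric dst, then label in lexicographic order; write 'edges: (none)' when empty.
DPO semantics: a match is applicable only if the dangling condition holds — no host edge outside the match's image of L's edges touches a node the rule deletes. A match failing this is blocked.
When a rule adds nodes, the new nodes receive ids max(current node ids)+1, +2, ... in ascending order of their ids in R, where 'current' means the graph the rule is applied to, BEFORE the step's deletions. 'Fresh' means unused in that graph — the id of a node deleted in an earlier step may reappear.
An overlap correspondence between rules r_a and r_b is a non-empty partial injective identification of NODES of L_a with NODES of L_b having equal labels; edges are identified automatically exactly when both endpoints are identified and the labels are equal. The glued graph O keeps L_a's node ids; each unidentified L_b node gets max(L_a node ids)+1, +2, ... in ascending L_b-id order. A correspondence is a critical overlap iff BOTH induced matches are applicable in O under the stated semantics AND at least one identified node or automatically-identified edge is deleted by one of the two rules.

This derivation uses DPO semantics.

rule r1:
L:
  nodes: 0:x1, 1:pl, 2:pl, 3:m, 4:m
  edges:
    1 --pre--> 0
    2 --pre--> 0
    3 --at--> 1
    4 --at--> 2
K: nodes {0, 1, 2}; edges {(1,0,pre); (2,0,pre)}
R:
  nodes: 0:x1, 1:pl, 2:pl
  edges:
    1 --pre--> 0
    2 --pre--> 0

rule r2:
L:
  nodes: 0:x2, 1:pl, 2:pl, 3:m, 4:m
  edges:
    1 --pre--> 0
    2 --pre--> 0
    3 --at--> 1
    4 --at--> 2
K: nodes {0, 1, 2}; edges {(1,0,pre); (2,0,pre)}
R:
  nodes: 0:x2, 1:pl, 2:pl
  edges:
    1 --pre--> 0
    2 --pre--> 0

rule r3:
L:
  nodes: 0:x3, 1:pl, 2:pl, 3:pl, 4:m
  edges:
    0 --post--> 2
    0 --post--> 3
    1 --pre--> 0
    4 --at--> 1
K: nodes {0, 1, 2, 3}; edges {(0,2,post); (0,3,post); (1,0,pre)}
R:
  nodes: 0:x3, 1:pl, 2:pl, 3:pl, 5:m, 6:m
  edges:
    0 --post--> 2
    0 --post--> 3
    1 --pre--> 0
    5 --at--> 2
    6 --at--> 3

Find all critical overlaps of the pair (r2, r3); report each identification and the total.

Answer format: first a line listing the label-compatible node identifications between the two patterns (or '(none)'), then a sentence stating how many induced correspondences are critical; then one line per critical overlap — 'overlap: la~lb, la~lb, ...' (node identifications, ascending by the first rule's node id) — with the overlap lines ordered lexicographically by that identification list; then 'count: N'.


label-compatible node identifications between L(r2) and L(r3): 1~1, 1~2, 1~3, 2~1, 2~2, 2~3, 3~4, 4~4
6 of the induced correspondences are critical overlaps of r2 and r3.
overlap: 1~1, 2~2, 3~4
overlap: 1~1, 2~3, 3~4
overlap: 1~1, 3~4
overlap: 1~2, 2~1, 4~4
overlap: 1~3, 2~1, 4~4
overlap: 2~1, 4~4
count: 6


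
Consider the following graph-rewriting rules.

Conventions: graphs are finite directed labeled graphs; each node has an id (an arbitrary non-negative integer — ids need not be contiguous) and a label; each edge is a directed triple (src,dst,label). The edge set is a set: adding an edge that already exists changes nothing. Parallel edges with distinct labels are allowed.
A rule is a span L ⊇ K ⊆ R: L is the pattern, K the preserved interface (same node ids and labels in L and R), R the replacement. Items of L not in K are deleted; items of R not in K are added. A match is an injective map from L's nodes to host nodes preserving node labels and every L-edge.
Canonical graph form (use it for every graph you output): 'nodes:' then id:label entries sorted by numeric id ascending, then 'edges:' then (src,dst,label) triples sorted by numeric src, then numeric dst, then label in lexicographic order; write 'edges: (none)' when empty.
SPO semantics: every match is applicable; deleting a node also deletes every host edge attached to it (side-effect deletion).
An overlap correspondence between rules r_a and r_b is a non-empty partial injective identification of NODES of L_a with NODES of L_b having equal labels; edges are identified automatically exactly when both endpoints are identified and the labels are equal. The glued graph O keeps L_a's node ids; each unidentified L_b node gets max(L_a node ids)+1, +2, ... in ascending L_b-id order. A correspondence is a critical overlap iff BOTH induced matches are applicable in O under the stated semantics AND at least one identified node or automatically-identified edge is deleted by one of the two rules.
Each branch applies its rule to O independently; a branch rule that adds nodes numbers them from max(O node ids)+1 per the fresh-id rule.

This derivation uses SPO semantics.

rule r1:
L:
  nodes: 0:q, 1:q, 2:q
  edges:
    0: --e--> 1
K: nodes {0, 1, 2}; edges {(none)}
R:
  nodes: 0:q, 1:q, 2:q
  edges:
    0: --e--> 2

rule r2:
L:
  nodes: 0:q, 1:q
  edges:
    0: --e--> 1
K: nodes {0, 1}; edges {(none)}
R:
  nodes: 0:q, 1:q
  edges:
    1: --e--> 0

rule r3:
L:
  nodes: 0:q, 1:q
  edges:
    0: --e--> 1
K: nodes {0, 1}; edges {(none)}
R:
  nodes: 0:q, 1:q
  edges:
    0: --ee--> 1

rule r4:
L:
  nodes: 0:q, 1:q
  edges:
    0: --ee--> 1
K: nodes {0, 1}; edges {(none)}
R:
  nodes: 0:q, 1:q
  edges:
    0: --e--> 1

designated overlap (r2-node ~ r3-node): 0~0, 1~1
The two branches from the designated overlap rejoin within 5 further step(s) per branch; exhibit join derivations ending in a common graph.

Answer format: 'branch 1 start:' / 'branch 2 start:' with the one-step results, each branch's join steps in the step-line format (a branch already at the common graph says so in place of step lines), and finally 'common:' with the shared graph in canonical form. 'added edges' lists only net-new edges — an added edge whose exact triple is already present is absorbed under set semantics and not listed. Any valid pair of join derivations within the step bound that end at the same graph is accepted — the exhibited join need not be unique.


branch 1 start:
nodes: 0:q, 1:q
edges: (1,0,e)
branch 2 start:
nodes: 0:q, 1:q
edges: (0,1,ee)
branch 1 step 1: rule r2; match: 0->1, 1->0; deleted nodes (none); deleted edges (1,0,e); added nodes (none); added edges (0,1,e); result: nodes: 0:q, 1:q edges: (0,1,e)
branch 2 step 1: rule r4; match: 0->0, 1->1; deleted nodes (none); deleted edges (0,1,ee); added nodes (none); added edges (0,1,e); result: nodes: 0:q, 1:q edges: (0,1,e)
common:
nodes: 0:q, 1:q
edges: (0,1,e)


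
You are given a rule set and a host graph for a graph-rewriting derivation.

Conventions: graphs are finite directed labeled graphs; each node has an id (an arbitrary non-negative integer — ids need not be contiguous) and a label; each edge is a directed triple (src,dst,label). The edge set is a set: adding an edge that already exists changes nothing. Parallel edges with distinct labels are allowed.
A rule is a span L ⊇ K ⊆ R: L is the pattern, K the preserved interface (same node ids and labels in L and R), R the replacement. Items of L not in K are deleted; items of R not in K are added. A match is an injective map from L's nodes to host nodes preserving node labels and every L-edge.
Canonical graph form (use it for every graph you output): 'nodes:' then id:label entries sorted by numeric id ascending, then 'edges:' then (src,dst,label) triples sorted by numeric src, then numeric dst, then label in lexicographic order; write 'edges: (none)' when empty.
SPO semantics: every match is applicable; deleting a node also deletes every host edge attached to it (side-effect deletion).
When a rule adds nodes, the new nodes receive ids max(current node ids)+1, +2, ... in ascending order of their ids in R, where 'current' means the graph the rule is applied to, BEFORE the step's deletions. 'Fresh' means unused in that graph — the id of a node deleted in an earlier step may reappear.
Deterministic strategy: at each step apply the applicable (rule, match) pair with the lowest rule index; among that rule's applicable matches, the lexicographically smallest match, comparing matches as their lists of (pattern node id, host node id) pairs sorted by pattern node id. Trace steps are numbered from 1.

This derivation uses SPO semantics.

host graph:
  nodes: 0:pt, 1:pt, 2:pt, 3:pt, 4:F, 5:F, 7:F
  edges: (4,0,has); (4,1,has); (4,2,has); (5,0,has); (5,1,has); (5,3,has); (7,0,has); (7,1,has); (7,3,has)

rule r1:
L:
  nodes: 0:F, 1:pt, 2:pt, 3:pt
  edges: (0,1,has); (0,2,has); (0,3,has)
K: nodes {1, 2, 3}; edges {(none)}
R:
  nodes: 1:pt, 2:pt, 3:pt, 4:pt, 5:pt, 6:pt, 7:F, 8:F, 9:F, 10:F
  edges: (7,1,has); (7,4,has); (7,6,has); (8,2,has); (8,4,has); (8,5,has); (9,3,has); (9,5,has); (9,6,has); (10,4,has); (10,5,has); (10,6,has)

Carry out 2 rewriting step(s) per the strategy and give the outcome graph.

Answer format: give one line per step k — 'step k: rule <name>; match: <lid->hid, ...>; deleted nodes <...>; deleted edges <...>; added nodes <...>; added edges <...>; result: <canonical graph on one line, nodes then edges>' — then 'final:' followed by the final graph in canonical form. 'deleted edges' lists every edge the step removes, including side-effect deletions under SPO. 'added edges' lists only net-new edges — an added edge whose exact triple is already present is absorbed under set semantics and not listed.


step 1: rule r1; match: 0->4, 1->0, 2->1, 3->2; deleted nodes 4; deleted edges (4,0,has); (4,1,has); (4,2,has); added nodes 8, 9, 10, 11, 12, 13, 14; added edges (11,0,has); (11,8,has); (11,10,has); (12,1,has); (12,8,has); (12,9,has); (13,2,has); (13,9,has); (13,10,has); (14,8,has); (14,9,has); (14,10,has); result: nodes: 0:pt, 1:pt, 2:pt, 3:pt, 5:F, 7:F, 8:pt, 9:pt, 10:pt, 11:F, 12:F, 13:F, 14:F edges: (5,0,has); (5,1,has); (5,3,has); (7,0,has); (7,1,has); (7,3,has); (11,0,has); (11,8,has); (11,10,has); (12,1,has); (12,8,has); (12,9,has); (13,2,has); (13,9,has); (13,10,has); (14,8,has); (14,9,has); (14,10,has)
step 2: rule r1; match: 0->5, 1->0, 2->1, 3->3; deleted nodes 5; deleted edges (5,0,has); (5,1,has); (5,3,has); added nodes 15, 16, 17, 18, 19, 20, 21; added edges (18,0,has); (18,15,has); (18,17,has); (19,1,has); (19,15,has); (19,16,has); (20,3,has); (20,16,has); (20,17,has); (21,15,has); (21,16,has); (21,17,has); result: nodes: 0:pt, 1:pt, 2:pt, 3:pt, 7:F, 8:pt, 9:pt, 10:pt, 11:F, 12:F, 13:F, 14:F, 15:pt, 16:pt, 17:pt, 18:F, 19:F, 20:F, 21:F edges: (7,0,has); (7,1,has); (7,3,has); (11,0,has); (11,8,has); (11,10,has); (12,1,has); (12,8,has); (12,9,has); (13,2,has); (13,9,has); (13,10,has); (14,8,has); (14,9,has); (14,10,has); (18,0,has); (18,15,has); (18,17,has); (19,1,has); (19,15,has); (19,16,has); (20,3,has); (20,16,has); (20,17,has); (21,15,has); (21,16,has); (21,17,has)
final:
nodes: 0:pt, 1:pt, 2:pt, 3:pt, 7:F, 8:pt, 9:pt, 10:pt, 11:F, 12:F, 13:F, 14:F, 15:pt, 16:pt, 17:pt, 18:F, 19:F, 20:F, 21:F
edges: (7,0,has); (7,1,has); (7,3,has); (11,0,has); (11,8,has); (11,10,has); (12,1,has); (12,8,has); (12,9,has); (13,2,has); (13,9,has); (13,10,has); (14,8,has); (14,9,has); (14,10,has); (18,0,has); (18,15,has); (18,17,has); (19,1,has); (19,15,has); (19,16,has); (20,3,has); (20,16,has); (20,17,has); (21,15,has); (21,16,has); (21,17,has)


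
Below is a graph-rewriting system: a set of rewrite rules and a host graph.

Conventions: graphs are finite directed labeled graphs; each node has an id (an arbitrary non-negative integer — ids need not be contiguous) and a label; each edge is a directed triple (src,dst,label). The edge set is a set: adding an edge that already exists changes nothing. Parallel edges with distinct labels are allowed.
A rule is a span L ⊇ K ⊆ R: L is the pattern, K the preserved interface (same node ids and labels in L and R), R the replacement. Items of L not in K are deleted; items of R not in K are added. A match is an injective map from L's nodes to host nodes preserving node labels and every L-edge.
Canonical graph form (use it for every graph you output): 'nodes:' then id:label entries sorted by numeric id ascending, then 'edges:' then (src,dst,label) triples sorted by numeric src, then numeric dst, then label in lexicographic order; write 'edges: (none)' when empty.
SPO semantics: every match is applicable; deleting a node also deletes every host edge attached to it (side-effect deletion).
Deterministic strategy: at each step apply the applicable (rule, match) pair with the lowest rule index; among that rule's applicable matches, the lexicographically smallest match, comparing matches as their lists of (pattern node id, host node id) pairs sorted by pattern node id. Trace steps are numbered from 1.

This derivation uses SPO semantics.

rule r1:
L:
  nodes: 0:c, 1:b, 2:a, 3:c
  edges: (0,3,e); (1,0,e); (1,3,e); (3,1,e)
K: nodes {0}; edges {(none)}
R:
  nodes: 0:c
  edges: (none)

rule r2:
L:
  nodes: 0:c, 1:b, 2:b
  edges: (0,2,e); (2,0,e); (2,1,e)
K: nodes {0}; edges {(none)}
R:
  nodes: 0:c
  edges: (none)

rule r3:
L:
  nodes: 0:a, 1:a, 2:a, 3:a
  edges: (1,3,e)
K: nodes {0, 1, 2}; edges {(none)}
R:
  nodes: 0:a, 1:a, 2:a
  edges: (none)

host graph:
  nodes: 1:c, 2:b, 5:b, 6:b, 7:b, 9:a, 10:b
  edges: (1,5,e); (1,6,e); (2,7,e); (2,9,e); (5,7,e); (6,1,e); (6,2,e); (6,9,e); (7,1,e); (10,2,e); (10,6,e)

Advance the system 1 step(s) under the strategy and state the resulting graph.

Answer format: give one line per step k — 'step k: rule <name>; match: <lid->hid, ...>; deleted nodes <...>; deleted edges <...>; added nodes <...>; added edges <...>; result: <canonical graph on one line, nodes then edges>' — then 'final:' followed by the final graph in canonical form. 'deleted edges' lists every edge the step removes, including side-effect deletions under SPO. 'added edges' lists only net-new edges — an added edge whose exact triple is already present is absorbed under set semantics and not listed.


step 1: rule r2; match: 0->1, 1->2, 2->6; deleted nodes 2, 6; deleted edges (1,6,e); (2,7,e); (2,9,e); (6,1,e); (6,2,e); (6,9,e); (10,2,e); (10,6,e); added nodes (none); added edges (none); result: nodes: 1:c, 5:b, 7:b, 9:a, 10:b edges: (1,5,e); (5,7,e); (7,1,e)
final:
nodes: 1:c, 5:b, 7:b, 9:a, 10:b
edges: (1,5,e); (5,7,e); (7,1,e)


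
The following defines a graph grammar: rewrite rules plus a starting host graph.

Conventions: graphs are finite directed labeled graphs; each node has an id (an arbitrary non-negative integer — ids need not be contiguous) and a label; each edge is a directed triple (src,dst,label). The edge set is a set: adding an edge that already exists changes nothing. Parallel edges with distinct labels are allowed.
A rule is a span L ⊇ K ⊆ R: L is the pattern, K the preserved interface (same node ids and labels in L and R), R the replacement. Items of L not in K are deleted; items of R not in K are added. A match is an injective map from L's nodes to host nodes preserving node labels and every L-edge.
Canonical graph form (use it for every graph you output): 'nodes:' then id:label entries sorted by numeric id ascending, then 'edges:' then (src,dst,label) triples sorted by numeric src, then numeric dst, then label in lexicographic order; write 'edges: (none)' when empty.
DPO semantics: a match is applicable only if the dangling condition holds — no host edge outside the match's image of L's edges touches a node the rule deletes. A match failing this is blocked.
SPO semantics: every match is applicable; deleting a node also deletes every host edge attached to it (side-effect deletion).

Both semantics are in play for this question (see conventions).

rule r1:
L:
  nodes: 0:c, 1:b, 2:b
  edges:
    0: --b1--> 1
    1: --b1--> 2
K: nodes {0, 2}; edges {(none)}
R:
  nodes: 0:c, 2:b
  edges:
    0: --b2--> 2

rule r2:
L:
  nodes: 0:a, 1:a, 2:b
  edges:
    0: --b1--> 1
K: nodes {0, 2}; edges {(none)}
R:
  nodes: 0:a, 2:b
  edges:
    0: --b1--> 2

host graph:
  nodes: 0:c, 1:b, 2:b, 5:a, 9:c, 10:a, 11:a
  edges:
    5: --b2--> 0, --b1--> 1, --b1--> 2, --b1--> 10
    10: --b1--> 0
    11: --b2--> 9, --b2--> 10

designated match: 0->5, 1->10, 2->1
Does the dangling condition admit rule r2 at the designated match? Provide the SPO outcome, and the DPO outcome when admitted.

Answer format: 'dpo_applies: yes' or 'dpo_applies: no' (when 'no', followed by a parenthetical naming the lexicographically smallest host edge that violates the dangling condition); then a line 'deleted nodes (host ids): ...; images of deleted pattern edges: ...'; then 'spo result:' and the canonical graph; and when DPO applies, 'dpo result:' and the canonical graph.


dpo_applies: no
(the rule deletes node 10, which keeps host edge (10,0,b1) outside the match image — the dangling condition fails, DPO blocks; SPO proceeds and side-deletes such edges)
deleted nodes (host ids): 10; images of deleted pattern edges: (5,10,b1)
spo result:
nodes: 0:c, 1:b, 2:b, 5:a, 9:c, 11:a
edges: (5,0,b2); (5,1,b1); (5,2,b1); (11,9,b2)


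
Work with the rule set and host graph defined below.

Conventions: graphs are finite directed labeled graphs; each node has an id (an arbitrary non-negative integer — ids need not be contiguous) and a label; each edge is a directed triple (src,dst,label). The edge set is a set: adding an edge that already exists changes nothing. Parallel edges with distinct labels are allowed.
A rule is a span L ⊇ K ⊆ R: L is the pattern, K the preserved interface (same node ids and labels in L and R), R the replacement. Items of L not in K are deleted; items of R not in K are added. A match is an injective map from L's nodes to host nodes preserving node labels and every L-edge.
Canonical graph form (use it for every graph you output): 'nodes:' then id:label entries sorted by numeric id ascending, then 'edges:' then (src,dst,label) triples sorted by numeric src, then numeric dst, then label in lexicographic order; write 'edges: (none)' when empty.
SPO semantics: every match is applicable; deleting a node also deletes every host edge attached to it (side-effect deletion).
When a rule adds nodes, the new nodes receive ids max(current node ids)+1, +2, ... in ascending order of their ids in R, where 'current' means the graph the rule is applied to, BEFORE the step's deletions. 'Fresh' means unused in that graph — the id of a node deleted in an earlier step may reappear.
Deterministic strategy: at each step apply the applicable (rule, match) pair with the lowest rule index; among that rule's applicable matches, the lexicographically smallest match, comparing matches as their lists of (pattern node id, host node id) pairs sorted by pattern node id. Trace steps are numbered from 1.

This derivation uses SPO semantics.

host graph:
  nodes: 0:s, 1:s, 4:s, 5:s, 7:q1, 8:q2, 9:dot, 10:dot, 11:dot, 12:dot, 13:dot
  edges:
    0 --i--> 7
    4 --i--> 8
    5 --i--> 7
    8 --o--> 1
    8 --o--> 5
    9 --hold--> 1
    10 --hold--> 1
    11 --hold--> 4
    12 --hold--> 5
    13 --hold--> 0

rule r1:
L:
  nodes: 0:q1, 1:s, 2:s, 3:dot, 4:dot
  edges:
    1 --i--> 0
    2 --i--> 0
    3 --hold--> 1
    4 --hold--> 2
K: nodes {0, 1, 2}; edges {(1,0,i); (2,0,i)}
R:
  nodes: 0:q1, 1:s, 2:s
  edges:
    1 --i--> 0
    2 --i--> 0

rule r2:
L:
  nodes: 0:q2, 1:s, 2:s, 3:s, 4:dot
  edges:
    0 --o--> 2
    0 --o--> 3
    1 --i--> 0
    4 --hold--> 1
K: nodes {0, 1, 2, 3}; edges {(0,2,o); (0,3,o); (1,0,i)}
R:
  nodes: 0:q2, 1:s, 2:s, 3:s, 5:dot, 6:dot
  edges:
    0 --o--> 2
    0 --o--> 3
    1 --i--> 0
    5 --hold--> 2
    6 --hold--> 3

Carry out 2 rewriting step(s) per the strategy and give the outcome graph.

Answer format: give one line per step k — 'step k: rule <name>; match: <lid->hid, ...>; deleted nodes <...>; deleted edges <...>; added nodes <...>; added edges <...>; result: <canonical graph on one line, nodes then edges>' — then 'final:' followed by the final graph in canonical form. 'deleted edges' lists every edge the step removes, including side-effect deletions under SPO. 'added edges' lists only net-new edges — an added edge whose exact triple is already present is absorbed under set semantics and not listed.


step 1: rule r1; match: 0->7, 1->0, 2->5, 3->13, 4->12; deleted nodes 12, 13; deleted edges (12,5,hold); (13,0,hold); added nodes (none); added edges (none); result: nodes: 0:s, 1:s, 4:s, 5:s, 7:q1, 8:q2, 9:dot, 10:dot, 11:dot edges: (0,7,i); (4,8,i); (5,7,i); (8,1,o); (8,5,o); (9,1,hold); (10,1,hold); (11,4,hold)
step 2: rule r2; match: 0->8, 1->4, 2->1, 3->5, 4->11; deleted nodes 11; deleted edges (11,4,hold); added nodes 12, 13; added edges (12,1,hold); (13,5,hold); result: nodes: 0:s, 1:s, 4:s, 5:s, 7:q1, 8:q2, 9:dot, 10:dot, 12:dot, 13:dot edges: (0,7,i); (4,8,i); (5,7,i); (8,1,o); (8,5,o); (9,1,hold); (10,1,hold); (12,1,hold); (13,5,hold)
final:
nodes: 0:s, 1:s, 4:s, 5:s, 7:q1, 8:q2, 9:dot, 10:dot, 12:dot, 13:dot
edges: (0,7,i); (4,8,i); (5,7,i); (8,1,o); (8,5,o); (9,1,hold); (10,1,hold); (12,1,hold); (13,5,hold)


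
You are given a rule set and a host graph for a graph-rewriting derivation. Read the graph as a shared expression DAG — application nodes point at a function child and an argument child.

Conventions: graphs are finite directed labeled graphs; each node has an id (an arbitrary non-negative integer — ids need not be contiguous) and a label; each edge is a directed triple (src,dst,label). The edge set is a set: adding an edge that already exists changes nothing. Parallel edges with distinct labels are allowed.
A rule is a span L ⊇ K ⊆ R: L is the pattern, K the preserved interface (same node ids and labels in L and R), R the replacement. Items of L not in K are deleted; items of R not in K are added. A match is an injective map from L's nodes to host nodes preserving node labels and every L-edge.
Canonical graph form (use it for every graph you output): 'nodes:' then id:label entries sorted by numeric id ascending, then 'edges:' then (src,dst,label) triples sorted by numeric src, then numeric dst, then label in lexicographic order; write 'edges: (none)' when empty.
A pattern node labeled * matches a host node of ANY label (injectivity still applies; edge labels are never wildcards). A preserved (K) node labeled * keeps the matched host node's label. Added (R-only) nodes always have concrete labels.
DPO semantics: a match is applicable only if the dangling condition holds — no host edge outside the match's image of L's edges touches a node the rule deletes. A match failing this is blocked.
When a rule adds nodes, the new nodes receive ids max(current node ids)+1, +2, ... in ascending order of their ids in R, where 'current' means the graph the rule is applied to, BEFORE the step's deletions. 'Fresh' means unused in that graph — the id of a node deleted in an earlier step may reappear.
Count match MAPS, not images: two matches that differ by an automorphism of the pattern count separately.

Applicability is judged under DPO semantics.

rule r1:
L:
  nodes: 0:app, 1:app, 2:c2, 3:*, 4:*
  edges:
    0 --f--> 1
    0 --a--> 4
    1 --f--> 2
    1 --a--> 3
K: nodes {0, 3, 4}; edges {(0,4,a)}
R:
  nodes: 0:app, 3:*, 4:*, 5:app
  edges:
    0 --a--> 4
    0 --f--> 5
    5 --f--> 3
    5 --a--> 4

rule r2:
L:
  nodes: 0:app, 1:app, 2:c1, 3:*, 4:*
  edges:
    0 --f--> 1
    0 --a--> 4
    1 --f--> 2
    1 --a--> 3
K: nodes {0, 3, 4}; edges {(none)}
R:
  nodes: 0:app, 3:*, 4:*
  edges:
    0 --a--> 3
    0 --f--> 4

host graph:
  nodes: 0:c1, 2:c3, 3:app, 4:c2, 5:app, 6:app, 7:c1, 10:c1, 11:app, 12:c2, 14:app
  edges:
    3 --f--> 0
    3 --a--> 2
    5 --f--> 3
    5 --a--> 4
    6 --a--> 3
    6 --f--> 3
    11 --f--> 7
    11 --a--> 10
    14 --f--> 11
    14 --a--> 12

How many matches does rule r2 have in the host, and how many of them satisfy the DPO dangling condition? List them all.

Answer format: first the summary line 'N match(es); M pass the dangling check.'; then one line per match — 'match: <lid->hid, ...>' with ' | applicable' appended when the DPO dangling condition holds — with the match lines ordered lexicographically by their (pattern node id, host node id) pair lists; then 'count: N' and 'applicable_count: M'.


2 match(es); 1 pass the dangling check.
match: 0->5, 1->3, 2->0, 3->2, 4->4
match: 0->14, 1->11, 2->7, 3->10, 4->12 | applicable
count: 2
applicable_count: 1
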